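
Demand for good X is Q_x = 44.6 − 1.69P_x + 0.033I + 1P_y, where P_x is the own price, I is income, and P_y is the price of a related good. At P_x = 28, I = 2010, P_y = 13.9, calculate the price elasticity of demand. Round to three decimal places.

-0.611

First evaluate Q_x: 44.6 − 1.69(28) + 0.033(2010) + 1(13.9) = 44.6 − 47.32 + 66.33 + 13.9 = 77.51.
∂Q_x/∂P_x = −1.69, so E_p = (−1.69)·(28/77.51) ≈ -0.611.
|E_p| < 1: demand is inelastic.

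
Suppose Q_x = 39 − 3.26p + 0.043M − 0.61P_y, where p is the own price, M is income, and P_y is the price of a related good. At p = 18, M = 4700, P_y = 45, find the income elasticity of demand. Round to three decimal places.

First evaluate Q_x: 39 − 3.26(18) + 0.043(4700) − 0.61(45) = 39 − 58.68 + 202.1 − 27.45 = 154.97.
∂Q_x/∂M = +0.043, so E_I = 0.043·(4700/154.97) ≈ 1.304.
E_I > 1: normal good (luxury).

1.304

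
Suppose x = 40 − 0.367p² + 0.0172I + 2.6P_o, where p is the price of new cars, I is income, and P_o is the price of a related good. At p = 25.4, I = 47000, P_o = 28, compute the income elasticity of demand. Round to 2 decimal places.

At the given point, x = 40 − 0.367(25.4)² + 0.0172(47000) + 2.6(28) = 40 − 236.7737 + 808.4 + 72.8 = 684.4263.
∂x/∂I = +0.0172, so E_I = 0.0172·(47000/684.4263) ≈ 1.18.
E_I > 1: normal good (luxury).

1.18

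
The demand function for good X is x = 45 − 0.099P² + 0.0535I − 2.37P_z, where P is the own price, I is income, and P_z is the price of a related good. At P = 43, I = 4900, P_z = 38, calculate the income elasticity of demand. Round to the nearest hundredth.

7.70

Evaluating quantity at (P, I, P_z) gives x = 45 − 0.099(43)² + 0.0535(4900) − 2.37(38) = 45 − 183.051 + 262.15 − 90.06 = 34.039.
∂x/∂I = +0.0535, so E_I = 0.0535·(4900/34.039) ≈ 7.70.
E_I > 1: normal good (luxury).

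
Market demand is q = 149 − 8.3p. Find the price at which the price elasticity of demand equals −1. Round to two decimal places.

8.98

For linear demand q = a − bp, E = −bp/(a − bp). |E| = 1 ⇒ bp = a − bp ⇒ p = a/(2b).
p = 149/(2·8.3) ≈ 8.98.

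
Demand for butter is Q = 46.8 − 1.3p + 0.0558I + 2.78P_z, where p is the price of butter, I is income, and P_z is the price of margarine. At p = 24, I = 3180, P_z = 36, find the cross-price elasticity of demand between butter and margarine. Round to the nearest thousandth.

First evaluate Q: 46.8 − 1.3(24) + 0.0558(3180) + 2.78(36) = 46.8 − 31.2 + 177.444 + 100.08 = 293.124.
∂Q/∂P_z = +2.78, so E_xy = 2.78·(36/293.124) ≈ 0.341.
E_xy > 0: the goods are substitutes.

0.341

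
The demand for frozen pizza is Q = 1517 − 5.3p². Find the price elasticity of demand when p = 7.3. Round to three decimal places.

-0.458

At p = 7.3, Q = 1234.563.
dQ/dp = −2·5.3·p = −77.38.
Point elasticity E = (dQ/dp)·(p/Q) = -77.38 × 7.3/1234.563 ≈ -0.458.
|E| < 1, so demand is inelastic at this price.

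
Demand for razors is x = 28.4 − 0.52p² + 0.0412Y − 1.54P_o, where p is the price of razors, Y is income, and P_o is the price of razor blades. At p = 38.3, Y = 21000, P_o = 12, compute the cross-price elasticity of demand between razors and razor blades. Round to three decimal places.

-0.165

x = 28.4 − 0.52(38.3)² + 0.0412(21000) − 1.54(12) = 28.4 − 762.7828 + 865.2 − 18.48 = 112.3372.
∂x/∂P_o = −1.54, so E_xy = -1.54·(12/112.3372) ≈ -0.165.
E_xy < 0: the goods are complements.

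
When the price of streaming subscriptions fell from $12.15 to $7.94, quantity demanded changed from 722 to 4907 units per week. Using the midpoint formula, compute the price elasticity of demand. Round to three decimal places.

-3.548

%Δq = (4907 − 722)/[(722 + 4907)/2] = 4185/2814.5 ≈ 1.4869.
%Δp = (7.94 − 12.15)/[(12.15 + 7.94)/2] = -4.21/10.045 ≈ -0.4191.
Arc elasticity E = %Δq/%Δp ≈ 1.4869/-0.4191 ≈ -3.548.
|E| > 1: demand is elastic over this range.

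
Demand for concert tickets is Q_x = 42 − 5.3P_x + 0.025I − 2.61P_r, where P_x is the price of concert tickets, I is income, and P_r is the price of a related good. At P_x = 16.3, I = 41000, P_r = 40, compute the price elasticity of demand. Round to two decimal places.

-0.10

Q_x = 42 − 5.3(16.3) + 0.025(41000) − 2.61(40) = 42 − 86.39 + 1025 − 104.4 = 876.21.
∂Q_x/∂P_x = −5.3, so E_p = (−5.3)·(16.3/876.21) ≈ -0.10.
|E_p| < 1: demand is inelastic.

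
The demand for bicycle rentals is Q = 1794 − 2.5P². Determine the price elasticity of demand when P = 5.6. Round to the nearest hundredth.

-0.09

At P = 5.6, Q = 1715.6.
dQ/dP = −2·2.5·P = −28.
Point elasticity E = (dQ/dP)·(P/Q) = -28 × 5.6/1715.6 ≈ -0.09.
|E| < 1, so demand is inelastic at this price.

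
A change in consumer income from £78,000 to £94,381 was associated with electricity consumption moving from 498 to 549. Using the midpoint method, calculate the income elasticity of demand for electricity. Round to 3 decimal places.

%ΔQ = (549 − 498)/[(498+549)/2] = 51/523.5 ≈ 0.0974.
%ΔM = (94,381 − 78,000)/[(78,000+94,381)/2] = 16381/86190.5 ≈ 0.1901.
E_I = %ΔQ/%ΔM ≈ 0.513.
E_I ∈ (0,1): normal good (necessity).

0.513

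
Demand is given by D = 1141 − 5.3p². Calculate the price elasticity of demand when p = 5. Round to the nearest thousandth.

-0.263

At p = 5, D = 1008.5.
dD/dp = −2·5.3·p = −53.
Point elasticity E = (dD/dp)·(p/D) = -53 × 5/1008.5 ≈ -0.263.
|E| < 1, so demand is inelastic at this price.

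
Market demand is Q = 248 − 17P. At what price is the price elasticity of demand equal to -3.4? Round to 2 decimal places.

Set −bP/(a − bP) = −3.4 ⇒ bP = 3.4(a − bP) ⇒ bP(1+3.4) = 3.4·a.
P = 3.4·248/(17·4.4) ≈ 11.27.

11.27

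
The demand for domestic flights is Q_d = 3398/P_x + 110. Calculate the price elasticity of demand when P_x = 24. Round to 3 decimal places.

-0.563

At P_x = 24, Q_d = 251.5833.
dQ_d/dP_x = −3398/P_x² = −5.8993.
Point elasticity E = (dQ_d/dP_x)·(P_x/Q_d) = -5.8993 × 24/251.5833 ≈ -0.563.
|E| < 1, so demand is inelastic at this price.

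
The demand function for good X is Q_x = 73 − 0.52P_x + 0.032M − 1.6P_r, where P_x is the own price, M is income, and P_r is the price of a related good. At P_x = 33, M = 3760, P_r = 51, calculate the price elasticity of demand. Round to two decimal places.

-0.18

Q_x = 73 − 0.52(33) + 0.032(3760) − 1.6(51) = 73 − 17.16 + 120.32 − 81.6 = 94.56.
∂Q_x/∂P_x = −0.52, so E_p = (−0.52)·(33/94.56) ≈ -0.18.
|E_p| < 1: demand is inelastic.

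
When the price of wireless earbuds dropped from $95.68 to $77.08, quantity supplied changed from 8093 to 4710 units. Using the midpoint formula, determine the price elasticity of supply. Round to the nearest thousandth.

%Δq = (4710 − 8093)/[(8093 + 4710)/2] = -3383/6401.5 ≈ -0.5285.
%ΔP = (77.08 − 95.68)/[(95.68 + 77.08)/2] = -18.6/86.38 ≈ -0.2153.
Arc elasticity E = %Δq/%ΔP ≈ -0.5285/-0.2153 ≈ 2.454.
|E| > 1: supply is elastic over this range.

2.454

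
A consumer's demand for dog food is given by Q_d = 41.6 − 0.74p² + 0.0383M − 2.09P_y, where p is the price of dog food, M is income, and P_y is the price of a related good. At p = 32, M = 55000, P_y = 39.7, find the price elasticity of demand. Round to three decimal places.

-1.159

First evaluate Q_d: 41.6 − 0.74(32)² + 0.0383(55000) − 2.09(39.7) = 41.6 − 757.76 + 2106.5 − 82.973 = 1307.367.
∂Q_d/∂p = −2·0.74·p = -47.36, so E_p = -47.36·(32/1307.367) ≈ -1.159.
|E_p| > 1: demand is elastic.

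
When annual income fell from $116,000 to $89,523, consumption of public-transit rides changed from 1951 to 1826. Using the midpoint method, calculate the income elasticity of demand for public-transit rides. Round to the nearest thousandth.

0.257

%ΔQ = (1826 − 1951)/[(1951+1826)/2] = -125/1888.5 ≈ -0.0662.
%ΔI = (89,523 − 116,000)/[(116,000+89,523)/2] = -26477/102761.5 ≈ -0.2577.
E_I = %ΔQ/%ΔI ≈ 0.257.
E_I ∈ (0,1): normal good (necessity).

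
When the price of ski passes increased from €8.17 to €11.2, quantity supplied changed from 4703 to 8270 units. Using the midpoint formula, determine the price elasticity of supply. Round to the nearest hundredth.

%ΔQ = (8270 − 4703)/[(4703 + 8270)/2] = 3567/6486.5 ≈ 0.5499.
%Δp = (11.2 − 8.17)/[(8.17 + 11.2)/2] = 3.03/9.685 ≈ 0.3129.
Arc elasticity E = %ΔQ/%Δp ≈ 0.5499/0.3129 ≈ 1.76.
|E| > 1: supply is elastic over this range.

1.76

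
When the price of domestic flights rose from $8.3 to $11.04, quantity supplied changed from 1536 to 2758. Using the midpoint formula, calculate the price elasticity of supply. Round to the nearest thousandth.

%Δq = (2758 − 1536)/[(1536 + 2758)/2] = 1222/2147 ≈ 0.5692.
%Δp = (11.04 − 8.3)/[(8.3 + 11.04)/2] = 2.74/9.67 ≈ 0.2834.
Arc elasticity E = %Δq/%Δp ≈ 0.5692/0.2834 ≈ 2.009.
|E| > 1: supply is elastic over this range.

2.009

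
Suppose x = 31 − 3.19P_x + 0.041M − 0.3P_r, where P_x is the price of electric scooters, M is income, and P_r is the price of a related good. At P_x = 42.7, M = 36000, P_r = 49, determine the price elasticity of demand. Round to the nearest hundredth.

x = 31 − 3.19(42.7) + 0.041(36000) − 0.3(49) = 31 − 136.213 + 1476 − 14.7 = 1356.087.
∂x/∂P_x = −3.19, so E_p = (−3.19)·(42.7/1356.087) ≈ -0.10.
|E_p| < 1: demand is inelastic.

-0.10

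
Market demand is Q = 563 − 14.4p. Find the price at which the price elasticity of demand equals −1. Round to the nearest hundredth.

For linear demand Q = a − bp, E = −bp/(a − bp). |E| = 1 ⇒ bp = a − bp ⇒ p = a/(2b).
p = 563/(2·14.4) ≈ 19.55.

19.55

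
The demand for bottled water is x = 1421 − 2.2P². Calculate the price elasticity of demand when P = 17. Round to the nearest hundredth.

At P = 17, x = 785.2.
dx/dP = −2·2.2·P = −74.8.
Point elasticity E = (dx/dP)·(P/x) = -74.8 × 17/785.2 ≈ -1.62.
|E| > 1, so demand is elastic at this price.

-1.62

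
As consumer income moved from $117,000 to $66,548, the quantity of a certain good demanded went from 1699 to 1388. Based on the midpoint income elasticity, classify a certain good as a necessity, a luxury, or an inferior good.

%ΔQ = (1388 − 1699)/[(1699+1388)/2] = -311/1543.5 ≈ -0.2015.
%ΔI = (66,548 − 117,000)/[(117,000+66,548)/2] = -50452/91774 ≈ -0.5497.
E_I = %ΔQ/%ΔI ≈ 0.367.
E_I ∈ (0,1): normal good (necessity).

necessity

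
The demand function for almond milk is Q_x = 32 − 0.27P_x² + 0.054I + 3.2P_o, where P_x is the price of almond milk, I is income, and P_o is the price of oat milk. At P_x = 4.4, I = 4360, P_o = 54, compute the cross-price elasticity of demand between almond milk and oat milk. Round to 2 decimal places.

Evaluating quantity at (P_x, I, P_o) gives Q_x = 32 − 0.27(4.4)² + 0.054(4360) + 3.2(54) = 32 − 5.2272 + 235.44 + 172.8 = 435.0128.
∂Q_x/∂P_o = +3.2, so E_xy = 3.2·(54/435.0128) ≈ 0.40.
E_xy > 0: the goods are substitutes.

0.40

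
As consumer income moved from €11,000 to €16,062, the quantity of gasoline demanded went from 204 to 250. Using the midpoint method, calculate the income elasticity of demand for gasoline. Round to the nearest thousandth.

0.542

%ΔQ = (250 − 204)/[(204+250)/2] = 46/227 ≈ 0.2026.
%ΔI = (16,062 − 11,000)/[(11,000+16,062)/2] = 5062/13531 ≈ 0.3741.
E_I = %ΔQ/%ΔI ≈ 0.542.
E_I ∈ (0,1): normal good (necessity).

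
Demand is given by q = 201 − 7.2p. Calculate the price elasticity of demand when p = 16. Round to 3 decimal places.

-1.343

At p = 16, q = 85.8.
dq/dp = −7.2.
Point elasticity E = (dq/dp)·(p/q) = -7.2 × 16/85.8 ≈ -1.343.
|E| > 1, so demand is elastic at this price.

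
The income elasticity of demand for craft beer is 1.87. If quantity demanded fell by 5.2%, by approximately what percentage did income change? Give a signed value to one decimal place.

%ΔQ ≈ E × %ΔI ⇒ %ΔI = %ΔQ / E = (-5.2%)/(1.87) ≈ -2.8%.

-2.8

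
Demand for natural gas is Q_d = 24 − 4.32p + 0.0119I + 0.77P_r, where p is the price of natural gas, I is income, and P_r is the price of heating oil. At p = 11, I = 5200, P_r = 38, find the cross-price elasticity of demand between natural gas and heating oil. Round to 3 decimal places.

0.433

Q_d = 24 − 4.32(11) + 0.0119(5200) + 0.77(38) = 24 − 47.52 + 61.88 + 29.26 = 67.62.
∂Q_d/∂P_r = +0.77, so E_xy = 0.77·(38/67.62) ≈ 0.433.
E_xy > 0: the goods are substitutes.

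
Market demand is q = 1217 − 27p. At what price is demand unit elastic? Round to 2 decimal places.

22.54

For linear demand q = a − bp, E = −bp/(a − bp). |E| = 1 ⇒ bp = a − bp ⇒ p = a/(2b).
p = 1217/(2·27) ≈ 22.54.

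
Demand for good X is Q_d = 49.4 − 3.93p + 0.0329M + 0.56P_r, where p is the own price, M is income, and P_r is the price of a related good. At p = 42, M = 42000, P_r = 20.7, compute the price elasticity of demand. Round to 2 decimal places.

-0.13

Substituting, Q_d = 49.4 − 3.93(42) + 0.0329(42000) + 0.56(20.7) = 49.4 − 165.06 + 1381.8 + 11.592 = 1277.732.
∂Q_d/∂p = −3.93, so E_p = (−3.93)·(42/1277.732) ≈ -0.13.
|E_p| < 1: demand is inelastic.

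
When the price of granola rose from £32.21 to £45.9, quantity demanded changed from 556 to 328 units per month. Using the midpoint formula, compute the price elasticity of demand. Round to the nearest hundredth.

-1.47

%Δq = (328 − 556)/[(556 + 328)/2] = -228/442 ≈ -0.5158.
%ΔP = (45.9 − 32.21)/[(32.21 + 45.9)/2] = 13.69/39.055 ≈ 0.3505.
Arc elasticity E = %Δq/%ΔP ≈ -0.5158/0.3505 ≈ -1.47.
|E| > 1: demand is elastic over this range.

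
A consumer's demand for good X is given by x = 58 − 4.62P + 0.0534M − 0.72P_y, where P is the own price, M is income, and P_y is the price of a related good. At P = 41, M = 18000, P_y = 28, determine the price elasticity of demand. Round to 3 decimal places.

-0.234

Evaluating quantity at (P, M, P_y) gives x = 58 − 4.62(41) + 0.0534(18000) − 0.72(28) = 58 − 189.42 + 961.2 − 20.16 = 809.62.
∂x/∂P = −4.62, so E_p = (−4.62)·(41/809.62) ≈ -0.234.
|E_p| < 1: demand is inelastic.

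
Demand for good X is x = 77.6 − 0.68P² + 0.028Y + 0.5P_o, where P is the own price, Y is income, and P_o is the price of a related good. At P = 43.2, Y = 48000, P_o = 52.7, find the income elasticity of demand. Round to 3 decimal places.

Substituting, x = 77.6 − 0.68(43.2)² + 0.028(48000) + 0.5(52.7) = 77.6 − 1269.0432 + 1344 + 26.35 = 178.9068.
∂x/∂Y = +0.028, so E_I = 0.028·(48000/178.9068) ≈ 7.512.
E_I > 1: normal good (luxury).

7.512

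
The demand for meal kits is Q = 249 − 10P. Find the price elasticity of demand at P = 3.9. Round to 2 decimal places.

At P = 3.9, Q = 210.
dQ/dP = −10.
Point elasticity E = (dQ/dP)·(P/Q) = -10 × 3.9/210 ≈ -0.19.
|E| < 1, so demand is inelastic at this price.

-0.19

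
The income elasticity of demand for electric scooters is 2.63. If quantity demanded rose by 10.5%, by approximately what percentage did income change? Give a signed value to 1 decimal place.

4.0

%ΔQ ≈ E × %ΔI ⇒ %ΔI = %ΔQ / E = (10.5%)/(2.63) ≈ 4.0%.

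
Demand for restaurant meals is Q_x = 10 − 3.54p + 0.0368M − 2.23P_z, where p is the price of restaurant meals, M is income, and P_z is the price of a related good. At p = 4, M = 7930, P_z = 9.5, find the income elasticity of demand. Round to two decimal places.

First evaluate Q_x: 10 − 3.54(4) + 0.0368(7930) − 2.23(9.5) = 10 − 14.16 + 291.824 − 21.185 = 266.479.
∂Q_x/∂M = +0.0368, so E_I = 0.0368·(7930/266.479) ≈ 1.10.
E_I > 1: normal good (luxury).

1.10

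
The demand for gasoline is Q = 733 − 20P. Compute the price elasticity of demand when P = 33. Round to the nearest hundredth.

At P = 33, Q = 73.
dQ/dP = −20.
Point elasticity E = (dQ/dP)·(P/Q) = -20 × 33/73 ≈ -9.04.
|E| > 1, so demand is elastic at this price.

-9.04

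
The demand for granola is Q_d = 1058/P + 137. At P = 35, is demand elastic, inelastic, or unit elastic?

At P = 35, Q_d = 167.2286.
dQ_d/dP = −1058/P² = −0.8637.
Point elasticity E = (dQ_d/dP)·(P/Q_d) = -0.8637 × 35/167.2286 ≈ -0.181.
|E| ≈ 0.181 < 1, so demand is inelastic.

inelastic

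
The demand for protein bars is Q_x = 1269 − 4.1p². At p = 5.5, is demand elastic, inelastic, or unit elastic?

At p = 5.5, Q_x = 1144.975.
dQ_x/dp = −2·4.1·p = −45.1.
Point elasticity E = (dQ_x/dp)·(p/Q_x) = -45.1 × 5.5/1144.975 ≈ -0.217.
|E| ≈ 0.217 < 1, so demand is inelastic.

inelastic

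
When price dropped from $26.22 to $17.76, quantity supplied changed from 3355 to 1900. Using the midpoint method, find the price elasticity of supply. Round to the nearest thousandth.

%Δq = (1900 − 3355)/[(3355 + 1900)/2] = -1455/2627.5 ≈ -0.5538.
%ΔP = (17.76 − 26.22)/[(26.22 + 17.76)/2] = -8.46/21.99 ≈ -0.3847.
Arc elasticity E = %Δq/%ΔP ≈ -0.5538/-0.3847 ≈ 1.439.
|E| > 1: supply is elastic over this range.

1.439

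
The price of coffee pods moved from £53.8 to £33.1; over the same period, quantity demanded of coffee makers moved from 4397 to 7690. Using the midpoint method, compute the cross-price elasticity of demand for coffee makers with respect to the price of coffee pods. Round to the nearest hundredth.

-1.14

%ΔQ_x = (7690 − 4397)/[(4397+7690)/2] = 3293/6043.5 ≈ 0.5449.
%ΔP_y = (33.1 − 53.8)/[(53.8+33.1)/2] ≈ -0.4764.
E_xy = 0.5449/-0.4764 ≈ -1.14.
E_xy < 0, so coffee makers and coffee pods are complements.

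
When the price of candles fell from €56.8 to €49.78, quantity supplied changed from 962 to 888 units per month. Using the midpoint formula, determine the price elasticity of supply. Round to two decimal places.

0.61

%Δq = (888 − 962)/[(962 + 888)/2] = -74/925 ≈ -0.0800.
%ΔP = (49.78 − 56.8)/[(56.8 + 49.78)/2] = -7.02/53.29 ≈ -0.1317.
Arc elasticity E = %Δq/%ΔP ≈ -0.0800/-0.1317 ≈ 0.61.
|E| < 1: supply is inelastic over this range.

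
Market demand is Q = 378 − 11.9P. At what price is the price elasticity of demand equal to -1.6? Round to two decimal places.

Set −bP/(a − bP) = −1.6 ⇒ bP = 1.6(a − bP) ⇒ bP(1+1.6) = 1.6·a.
P = 1.6·378/(11.9·2.6) ≈ 19.55.

19.55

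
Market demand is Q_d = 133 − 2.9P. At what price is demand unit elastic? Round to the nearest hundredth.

For linear demand Q_d = a − bP, E = −bP/(a − bP). |E| = 1 ⇒ bP = a − bP ⇒ P = a/(2b).
P = 133/(2·2.9) ≈ 22.93.

22.93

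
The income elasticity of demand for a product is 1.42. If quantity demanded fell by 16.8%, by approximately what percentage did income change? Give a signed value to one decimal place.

-11.8

%ΔQ ≈ E × %ΔI ⇒ %ΔI = %ΔQ / E = (-16.8%)/(1.42) ≈ -11.8%.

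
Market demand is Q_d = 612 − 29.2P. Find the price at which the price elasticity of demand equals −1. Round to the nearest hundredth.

For linear demand Q_d = a − bP, E = −bP/(a − bP). |E| = 1 ⇒ bP = a − bP ⇒ P = a/(2b).
P = 612/(2·29.2) ≈ 10.48.

10.48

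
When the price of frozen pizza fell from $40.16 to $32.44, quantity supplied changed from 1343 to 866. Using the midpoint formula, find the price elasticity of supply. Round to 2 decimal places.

%ΔQ = (866 − 1343)/[(1343 + 866)/2] = -477/1104.5 ≈ -0.4319.
%Δp = (32.44 − 40.16)/[(40.16 + 32.44)/2] = -7.72/36.3 ≈ -0.2127.
Arc elasticity E = %ΔQ/%Δp ≈ -0.4319/-0.2127 ≈ 2.03.
|E| > 1: supply is elastic over this range.

2.03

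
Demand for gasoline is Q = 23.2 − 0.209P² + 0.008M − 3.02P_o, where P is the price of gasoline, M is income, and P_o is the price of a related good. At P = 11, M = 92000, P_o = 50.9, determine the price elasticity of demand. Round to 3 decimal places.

-0.087

At the given point, Q = 23.2 − 0.209(11)² + 0.008(92000) − 3.02(50.9) = 23.2 − 25.289 + 736 − 153.718 = 580.193.
∂Q/∂P = −2·0.209·P = -4.598, so E_p = -4.598·(11/580.193) ≈ -0.087.
|E_p| < 1: demand is inelastic.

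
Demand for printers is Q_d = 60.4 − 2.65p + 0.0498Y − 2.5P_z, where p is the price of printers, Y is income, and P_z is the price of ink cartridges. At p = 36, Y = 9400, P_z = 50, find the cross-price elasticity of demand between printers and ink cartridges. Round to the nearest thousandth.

Evaluating quantity at (p, Y, P_z) gives Q_d = 60.4 − 2.65(36) + 0.0498(9400) − 2.5(50) = 60.4 − 95.4 + 468.12 − 125 = 308.12.
∂Q_d/∂P_z = −2.5, so E_xy = -2.5·(50/308.12) ≈ -0.406.
E_xy < 0: the goods are complements.

-0.406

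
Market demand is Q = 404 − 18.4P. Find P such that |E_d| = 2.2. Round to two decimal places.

15.10

Set −bP/(a − bP) = −2.2 ⇒ bP = 2.2(a − bP) ⇒ bP(1+2.2) = 2.2·a.
P = 2.2·404/(18.4·3.2) ≈ 15.10.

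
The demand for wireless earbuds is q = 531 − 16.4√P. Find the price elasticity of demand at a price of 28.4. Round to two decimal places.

At P = 28.4, q = 443.6017.
dq/dP = −16.4/(2√P) = −16.4/(2·5.3292).
Point elasticity E = (dq/dP)·(P/q) = -1.5387 × 28.4/443.6017 ≈ -0.10.
|E| < 1, so demand is inelastic at this price.

-0.10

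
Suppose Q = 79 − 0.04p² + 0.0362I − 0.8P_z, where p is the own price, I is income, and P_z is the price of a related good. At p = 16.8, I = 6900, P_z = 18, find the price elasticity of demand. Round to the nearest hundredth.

First evaluate Q: 79 − 0.04(16.8)² + 0.0362(6900) − 0.8(18) = 79 − 11.2896 + 249.78 − 14.4 = 303.0904.
∂Q/∂p = −2·0.04·p = -1.344, so E_p = -1.344·(16.8/303.0904) ≈ -0.07.
|E_p| < 1: demand is inelastic.

-0.07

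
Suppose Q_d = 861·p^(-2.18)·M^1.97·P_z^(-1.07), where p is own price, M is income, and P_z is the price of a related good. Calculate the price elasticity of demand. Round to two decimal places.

-2.18

For a Cobb–Douglas (constant-elasticity) form Q_d = A·p^α·…, the elasticity with respect to p equals the exponent α at every point.
Here the exponent on p is -2.18, so the price elasticity of demand is -2.18.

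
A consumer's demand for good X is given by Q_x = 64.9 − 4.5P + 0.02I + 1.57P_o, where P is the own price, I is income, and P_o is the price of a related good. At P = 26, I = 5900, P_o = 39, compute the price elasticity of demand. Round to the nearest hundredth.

Evaluating quantity at (P, I, P_o) gives Q_x = 64.9 − 4.5(26) + 0.02(5900) + 1.57(39) = 64.9 − 117 + 118 + 61.23 = 127.13.
∂Q_x/∂P = −4.5, so E_p = (−4.5)·(26/127.13) ≈ -0.92.
|E_p| < 1: demand is inelastic.

-0.92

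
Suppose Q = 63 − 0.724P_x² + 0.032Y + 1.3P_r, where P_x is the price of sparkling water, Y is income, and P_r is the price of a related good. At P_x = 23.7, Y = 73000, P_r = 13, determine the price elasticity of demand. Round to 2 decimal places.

-0.40

First evaluate Q: 63 − 0.724(23.7)² + 0.032(73000) + 1.3(13) = 63 − 406.6636 + 2336 + 16.9 = 2009.2364.
∂Q/∂P_x = −2·0.724·P_x = -34.3176, so E_p = -34.3176·(23.7/2009.2364) ≈ -0.40.
|E_p| < 1: demand is inelastic.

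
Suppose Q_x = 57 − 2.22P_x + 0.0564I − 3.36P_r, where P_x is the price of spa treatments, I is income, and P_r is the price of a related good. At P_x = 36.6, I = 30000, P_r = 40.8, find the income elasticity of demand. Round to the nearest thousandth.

1.105

Q_x = 57 − 2.22(36.6) + 0.0564(30000) − 3.36(40.8) = 57 − 81.252 + 1692 − 137.088 = 1530.66.
∂Q_x/∂I = +0.0564, so E_I = 0.0564·(30000/1530.66) ≈ 1.105.
E_I > 1: normal good (luxury).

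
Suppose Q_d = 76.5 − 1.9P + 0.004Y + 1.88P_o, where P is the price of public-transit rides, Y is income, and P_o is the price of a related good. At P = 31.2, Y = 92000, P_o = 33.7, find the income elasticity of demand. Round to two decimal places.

Q_d = 76.5 − 1.9(31.2) + 0.004(92000) + 1.88(33.7) = 76.5 − 59.28 + 368 + 63.356 = 448.576.
∂Q_d/∂Y = +0.004, so E_I = 0.004·(92000/448.576) ≈ 0.82.
E_I ∈ (0,1): normal good (necessity).

0.82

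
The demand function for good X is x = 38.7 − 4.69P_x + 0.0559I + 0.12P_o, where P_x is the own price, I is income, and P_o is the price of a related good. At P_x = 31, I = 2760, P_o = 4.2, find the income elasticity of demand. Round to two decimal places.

3.21

At the given point, x = 38.7 − 4.69(31) + 0.0559(2760) + 0.12(4.2) = 38.7 − 145.39 + 154.284 + 0.504 = 48.098.
∂x/∂I = +0.0559, so E_I = 0.0559·(2760/48.098) ≈ 3.21.
E_I > 1: normal good (luxury).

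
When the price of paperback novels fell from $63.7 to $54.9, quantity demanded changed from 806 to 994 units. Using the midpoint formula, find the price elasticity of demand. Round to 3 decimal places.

-1.408

%ΔQ = (994 − 806)/[(806 + 994)/2] = 188/900 ≈ 0.2089.
%Δp = (54.9 − 63.7)/[(63.7 + 54.9)/2] = -8.8/59.3 ≈ -0.1484.
Arc elasticity E = %ΔQ/%Δp ≈ 0.2089/-0.1484 ≈ -1.408.
|E| > 1: demand is elastic over this range.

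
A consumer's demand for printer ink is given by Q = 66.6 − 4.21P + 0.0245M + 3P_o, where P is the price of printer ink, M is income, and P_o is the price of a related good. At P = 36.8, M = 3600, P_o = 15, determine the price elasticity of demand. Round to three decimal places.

At the given point, Q = 66.6 − 4.21(36.8) + 0.0245(3600) + 3(15) = 66.6 − 154.928 + 88.2 + 45 = 44.872.
∂Q/∂P = −4.21, so E_p = (−4.21)·(36.8/44.872) ≈ -3.453.
|E_p| > 1: demand is elastic.

-3.453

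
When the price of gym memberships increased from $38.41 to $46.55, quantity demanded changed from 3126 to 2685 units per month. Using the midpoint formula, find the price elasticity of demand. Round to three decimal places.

%ΔQ = (2685 − 3126)/[(3126 + 2685)/2] = -441/2905.5 ≈ -0.1518.
%Δp = (46.55 − 38.41)/[(38.41 + 46.55)/2] = 8.14/42.48 ≈ 0.1916.
Arc elasticity E = %ΔQ/%Δp ≈ -0.1518/0.1916 ≈ -0.792.
|E| < 1: demand is inelastic over this range.

-0.792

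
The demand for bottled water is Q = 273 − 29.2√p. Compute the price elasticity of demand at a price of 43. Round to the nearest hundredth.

At p = 43, Q = 81.5228.
dQ/dp = −29.2/(2√p) = −29.2/(2·6.5574).
Point elasticity E = (dQ/dp)·(p/Q) = -2.2265 × 43/81.5228 ≈ -1.17.
|E| > 1, so demand is elastic at this price.

-1.17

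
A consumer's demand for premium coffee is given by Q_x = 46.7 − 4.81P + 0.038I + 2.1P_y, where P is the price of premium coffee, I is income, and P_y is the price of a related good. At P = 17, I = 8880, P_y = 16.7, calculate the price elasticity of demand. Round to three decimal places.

At the given point, Q_x = 46.7 − 4.81(17) + 0.038(8880) + 2.1(16.7) = 46.7 − 81.77 + 337.44 + 35.07 = 337.44.
∂Q_x/∂P = −4.81, so E_p = (−4.81)·(17/337.44) ≈ -0.242.
|E_p| < 1: demand is inelastic.

-0.242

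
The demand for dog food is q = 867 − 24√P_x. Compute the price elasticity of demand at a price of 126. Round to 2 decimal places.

At P_x = 126, q = 597.6007.
dq/dP_x = −24/(2√P_x) = −24/(2·11.225).
Point elasticity E = (dq/dP_x)·(P_x/q) = -1.069 × 126/597.6007 ≈ -0.23.
|E| < 1, so demand is inelastic at this price.

-0.23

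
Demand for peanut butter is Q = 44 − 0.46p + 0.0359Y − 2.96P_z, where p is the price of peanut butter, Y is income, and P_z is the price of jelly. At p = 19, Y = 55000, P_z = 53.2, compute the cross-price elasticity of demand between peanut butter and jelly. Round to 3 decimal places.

-0.085

Evaluating quantity at (p, Y, P_z) gives Q = 44 − 0.46(19) + 0.0359(55000) − 2.96(53.2) = 44 − 8.74 + 1974.5 − 157.472 = 1852.288.
∂Q/∂P_z = −2.96, so E_xy = -2.96·(53.2/1852.288) ≈ -0.085.
E_xy < 0: the goods are complements.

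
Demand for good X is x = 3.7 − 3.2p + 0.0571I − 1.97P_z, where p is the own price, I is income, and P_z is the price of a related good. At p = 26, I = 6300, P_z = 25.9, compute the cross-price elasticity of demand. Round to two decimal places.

At the given point, x = 3.7 − 3.2(26) + 0.0571(6300) − 1.97(25.9) = 3.7 − 83.2 + 359.73 − 51.023 = 229.207.
∂x/∂P_z = −1.97, so E_xy = -1.97·(25.9/229.207) ≈ -0.22.
E_xy < 0: the goods are complements.

-0.22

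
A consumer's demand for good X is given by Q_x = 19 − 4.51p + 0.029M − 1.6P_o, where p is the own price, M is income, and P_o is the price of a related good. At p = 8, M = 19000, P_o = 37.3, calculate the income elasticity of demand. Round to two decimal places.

1.16

At the given point, Q_x = 19 − 4.51(8) + 0.029(19000) − 1.6(37.3) = 19 − 36.08 + 551 − 59.68 = 474.24.
∂Q_x/∂M = +0.029, so E_I = 0.029·(19000/474.24) ≈ 1.16.
E_I > 1: normal good (luxury).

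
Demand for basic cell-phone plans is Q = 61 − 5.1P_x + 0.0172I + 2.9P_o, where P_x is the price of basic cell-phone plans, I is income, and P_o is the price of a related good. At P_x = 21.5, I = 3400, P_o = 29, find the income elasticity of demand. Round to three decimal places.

Substituting, Q = 61 − 5.1(21.5) + 0.0172(3400) + 2.9(29) = 61 − 109.65 + 58.48 + 84.1 = 93.93.
∂Q/∂I = +0.0172, so E_I = 0.0172·(3400/93.93) ≈ 0.623.
E_I ∈ (0,1): normal good (necessity).

0.623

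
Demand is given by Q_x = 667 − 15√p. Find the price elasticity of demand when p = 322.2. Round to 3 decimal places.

-0.338

At p = 322.2, Q_x = 397.751.
dQ_x/dp = −15/(2√p) = −15/(2·17.9499).
Point elasticity E = (dQ_x/dp)·(p/Q_x) = -0.4178 × 322.2/397.751 ≈ -0.338.
|E| < 1, so demand is inelastic at this price.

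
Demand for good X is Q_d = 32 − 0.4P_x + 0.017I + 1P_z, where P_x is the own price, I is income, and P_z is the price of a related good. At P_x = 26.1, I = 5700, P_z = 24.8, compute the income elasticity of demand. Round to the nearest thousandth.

At the given point, Q_d = 32 − 0.4(26.1) + 0.017(5700) + 1(24.8) = 32 − 10.44 + 96.9 + 24.8 = 143.26.
∂Q_d/∂I = +0.017, so E_I = 0.017·(5700/143.26) ≈ 0.676.
E_I ∈ (0,1): normal good (necessity).

0.676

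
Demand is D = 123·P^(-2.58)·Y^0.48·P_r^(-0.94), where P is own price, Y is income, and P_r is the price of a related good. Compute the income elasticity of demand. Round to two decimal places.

For a Cobb–Douglas (constant-elasticity) form D = A·Y^α·…, the elasticity with respect to Y equals the exponent α at every point.
Here the exponent on Y is 0.48, so the income elasticity of demand is 0.48.

0.48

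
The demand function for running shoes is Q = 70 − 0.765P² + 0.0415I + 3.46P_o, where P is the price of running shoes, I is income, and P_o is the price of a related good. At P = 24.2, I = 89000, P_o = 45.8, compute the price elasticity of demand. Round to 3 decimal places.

Substituting, Q = 70 − 0.765(24.2)² + 0.0415(89000) + 3.46(45.8) = 70 − 448.0146 + 3693.5 + 158.468 = 3473.9534.
∂Q/∂P = −2·0.765·P = -37.026, so E_p = -37.026·(24.2/3473.9534) ≈ -0.258.
|E_p| < 1: demand is inelastic.

-0.258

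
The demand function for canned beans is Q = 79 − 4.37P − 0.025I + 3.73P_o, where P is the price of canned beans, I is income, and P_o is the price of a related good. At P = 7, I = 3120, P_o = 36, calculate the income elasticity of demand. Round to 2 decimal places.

Evaluating quantity at (P, I, P_o) gives Q = 79 − 4.37(7) − 0.025(3120) + 3.73(36) = 79 − 30.59 − 78 + 134.28 = 104.69.
∂Q/∂I = −0.025, so E_I = -0.025·(3120/104.69) ≈ -0.75.
E_I < 0: inferior good.

-0.75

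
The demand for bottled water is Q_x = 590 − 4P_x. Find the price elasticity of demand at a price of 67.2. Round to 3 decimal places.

-0.837

At P_x = 67.2, Q_x = 321.2.
dQ_x/dP_x = −4.
Point elasticity E = (dQ_x/dP_x)·(P_x/Q_x) = -4 × 67.2/321.2 ≈ -0.837.
|E| < 1, so demand is inelastic at this price.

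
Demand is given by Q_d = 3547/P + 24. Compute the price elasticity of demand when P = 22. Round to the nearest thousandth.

At P = 22, Q_d = 185.2273.
dQ_d/dP = −3547/P² = −7.3285.
Point elasticity E = (dQ_d/dP)·(P/Q_d) = -7.3285 × 22/185.2273 ≈ -0.870.
|E| < 1, so demand is inelastic at this price.

-0.870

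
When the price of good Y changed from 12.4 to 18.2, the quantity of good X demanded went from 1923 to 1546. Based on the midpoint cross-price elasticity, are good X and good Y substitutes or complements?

complements

%ΔQ_x = (1546 − 1923)/[(1923+1546)/2] = -377/1734.5 ≈ -0.2174.
%ΔP_y = (18.2 − 12.4)/[(12.4+18.2)/2] ≈ 0.3791.
E_xy = -0.2174/0.3791 ≈ -0.573.
E_xy < 0, so the goods are complements.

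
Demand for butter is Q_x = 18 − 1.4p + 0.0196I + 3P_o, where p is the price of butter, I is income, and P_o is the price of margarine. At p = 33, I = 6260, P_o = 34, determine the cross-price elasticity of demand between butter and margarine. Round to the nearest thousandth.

0.519

At the given point, Q_x = 18 − 1.4(33) + 0.0196(6260) + 3(34) = 18 − 46.2 + 122.696 + 102 = 196.496.
∂Q_x/∂P_o = +3, so E_xy = 3·(34/196.496) ≈ 0.519.
E_xy > 0: the goods are substitutes.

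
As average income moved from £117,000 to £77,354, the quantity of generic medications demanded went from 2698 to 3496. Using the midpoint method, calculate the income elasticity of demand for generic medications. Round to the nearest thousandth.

-0.632

%ΔQ = (3496 − 2698)/[(2698+3496)/2] = 798/3097 ≈ 0.2577.
%ΔI = (77,354 − 117,000)/[(117,000+77,354)/2] = -39646/97177 ≈ -0.4080.
E_I = %ΔQ/%ΔI ≈ -0.632.
E_I < 0: inferior good.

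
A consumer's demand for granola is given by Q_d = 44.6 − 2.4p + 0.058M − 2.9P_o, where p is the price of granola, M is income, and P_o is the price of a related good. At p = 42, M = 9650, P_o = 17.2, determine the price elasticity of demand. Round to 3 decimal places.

Q_d = 44.6 − 2.4(42) + 0.058(9650) − 2.9(17.2) = 44.6 − 100.8 + 559.7 − 49.88 = 453.62.
∂Q_d/∂p = −2.4, so E_p = (−2.4)·(42/453.62) ≈ -0.222.
|E_p| < 1: demand is inelastic.

-0.222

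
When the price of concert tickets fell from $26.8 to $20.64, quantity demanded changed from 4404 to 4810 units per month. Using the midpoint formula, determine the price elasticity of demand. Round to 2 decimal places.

%Δq = (4810 − 4404)/[(4404 + 4810)/2] = 406/4607 ≈ 0.0881.
%Δp = (20.64 − 26.8)/[(26.8 + 20.64)/2] = -6.16/23.72 ≈ -0.2597.
Arc elasticity E = %Δq/%Δp ≈ 0.0881/-0.2597 ≈ -0.34.
|E| < 1: demand is inelastic over this range.

-0.34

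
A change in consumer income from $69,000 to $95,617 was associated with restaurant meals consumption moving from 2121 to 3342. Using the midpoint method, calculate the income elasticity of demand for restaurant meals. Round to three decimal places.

1.382

%ΔQ = (3342 − 2121)/[(2121+3342)/2] = 1221/2731.5 ≈ 0.4470.
%ΔI = (95,617 − 69,000)/[(69,000+95,617)/2] = 26617/82308.5 ≈ 0.3234.
E_I = %ΔQ/%ΔI ≈ 1.382.
E_I > 1: normal good (luxury).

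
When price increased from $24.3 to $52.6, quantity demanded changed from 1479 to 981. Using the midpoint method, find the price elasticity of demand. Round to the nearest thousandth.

-0.550

%ΔQ = (981 − 1479)/[(1479 + 981)/2] = -498/1230 ≈ -0.4049.
%ΔP = (52.6 − 24.3)/[(24.3 + 52.6)/2] = 28.3/38.45 ≈ 0.7360.
Arc elasticity E = %ΔQ/%ΔP ≈ -0.4049/0.7360 ≈ -0.550.
|E| < 1: demand is inelastic over this range.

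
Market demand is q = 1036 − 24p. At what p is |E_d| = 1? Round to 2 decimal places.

21.58

For linear demand q = a − bp, E = −bp/(a − bp). |E| = 1 ⇒ bp = a − bp ⇒ p = a/(2b).
p = 1036/(2·24) ≈ 21.58.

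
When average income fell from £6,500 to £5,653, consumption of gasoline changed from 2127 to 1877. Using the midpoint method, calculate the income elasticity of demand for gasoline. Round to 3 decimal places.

%ΔQ = (1877 − 2127)/[(2127+1877)/2] = -250/2002 ≈ -0.1249.
%ΔI = (5,653 − 6,500)/[(6,500+5,653)/2] = -847/6076.5 ≈ -0.1394.
E_I = %ΔQ/%ΔI ≈ 0.896.
E_I ∈ (0,1): normal good (necessity).

0.896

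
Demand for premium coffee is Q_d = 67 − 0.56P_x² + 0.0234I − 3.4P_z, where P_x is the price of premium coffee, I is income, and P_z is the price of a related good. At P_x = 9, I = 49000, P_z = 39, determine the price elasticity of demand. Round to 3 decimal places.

-0.088

Q_d = 67 − 0.56(9)² + 0.0234(49000) − 3.4(39) = 67 − 45.36 + 1146.6 − 132.6 = 1035.64.
∂Q_d/∂P_x = −2·0.56·P_x = -10.08, so E_p = -10.08·(9/1035.64) ≈ -0.088.
|E_p| < 1: demand is inelastic.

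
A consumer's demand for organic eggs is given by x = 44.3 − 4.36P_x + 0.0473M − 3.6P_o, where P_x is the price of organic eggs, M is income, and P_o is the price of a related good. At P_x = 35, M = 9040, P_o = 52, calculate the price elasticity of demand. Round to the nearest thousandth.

-1.155

Evaluating quantity at (P_x, M, P_o) gives x = 44.3 − 4.36(35) + 0.0473(9040) − 3.6(52) = 44.3 − 152.6 + 427.592 − 187.2 = 132.092.
∂x/∂P_x = −4.36, so E_p = (−4.36)·(35/132.092) ≈ -1.155.
|E_p| > 1: demand is elastic.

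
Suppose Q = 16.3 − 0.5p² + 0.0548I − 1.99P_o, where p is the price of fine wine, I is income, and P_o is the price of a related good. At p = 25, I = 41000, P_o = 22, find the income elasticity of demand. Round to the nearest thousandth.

Evaluating quantity at (p, I, P_o) gives Q = 16.3 − 0.5(25)² + 0.0548(41000) − 1.99(22) = 16.3 − 312.5 + 2246.8 − 43.78 = 1906.82.
∂Q/∂I = +0.0548, so E_I = 0.0548·(41000/1906.82) ≈ 1.178.
E_I > 1: normal good (luxury).

1.178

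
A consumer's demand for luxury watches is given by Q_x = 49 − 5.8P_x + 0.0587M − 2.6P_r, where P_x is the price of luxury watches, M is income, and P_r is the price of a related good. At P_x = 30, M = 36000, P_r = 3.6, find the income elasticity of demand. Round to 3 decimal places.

Substituting, Q_x = 49 − 5.8(30) + 0.0587(36000) − 2.6(3.6) = 49 − 174 + 2113.2 − 9.36 = 1978.84.
∂Q_x/∂M = +0.0587, so E_I = 0.0587·(36000/1978.84) ≈ 1.068.
E_I > 1: normal good (luxury).

1.068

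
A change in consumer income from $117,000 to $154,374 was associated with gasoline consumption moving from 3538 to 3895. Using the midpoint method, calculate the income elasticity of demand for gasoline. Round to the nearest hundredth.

0.35

%ΔQ = (3895 − 3538)/[(3538+3895)/2] = 357/3716.5 ≈ 0.0961.
%ΔI = (154,374 − 117,000)/[(117,000+154,374)/2] = 37374/135687 ≈ 0.2754.
E_I = %ΔQ/%ΔI ≈ 0.35.
E_I ∈ (0,1): normal good (necessity).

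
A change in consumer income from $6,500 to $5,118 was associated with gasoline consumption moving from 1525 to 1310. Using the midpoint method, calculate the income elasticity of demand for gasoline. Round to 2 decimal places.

%ΔQ = (1310 − 1525)/[(1525+1310)/2] = -215/1417.5 ≈ -0.1517.
%ΔM = (5,118 − 6,500)/[(6,500+5,118)/2] = -1382/5809 ≈ -0.2379.
E_I = %ΔQ/%ΔM ≈ 0.64.
E_I ∈ (0,1): normal good (necessity).

0.64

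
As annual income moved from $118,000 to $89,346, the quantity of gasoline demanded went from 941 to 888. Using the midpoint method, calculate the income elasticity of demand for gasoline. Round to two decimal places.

%ΔQ = (888 − 941)/[(941+888)/2] = -53/914.5 ≈ -0.0580.
%ΔM = (89,346 − 118,000)/[(118,000+89,346)/2] = -28654/103673 ≈ -0.2764.
E_I = %ΔQ/%ΔM ≈ 0.21.
E_I ∈ (0,1): normal good (necessity).

0.21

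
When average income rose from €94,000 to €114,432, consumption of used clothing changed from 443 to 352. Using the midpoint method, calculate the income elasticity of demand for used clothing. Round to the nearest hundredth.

-1.17

%ΔQ = (352 − 443)/[(443+352)/2] = -91/397.5 ≈ -0.2289.
%ΔI = (114,432 − 94,000)/[(94,000+114,432)/2] = 20432/104216 ≈ 0.1961.
E_I = %ΔQ/%ΔI ≈ -1.17.
E_I < 0: inferior good.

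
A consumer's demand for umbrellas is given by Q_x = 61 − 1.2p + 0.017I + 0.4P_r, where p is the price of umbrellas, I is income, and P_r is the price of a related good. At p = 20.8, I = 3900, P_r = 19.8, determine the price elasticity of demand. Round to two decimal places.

First evaluate Q_x: 61 − 1.2(20.8) + 0.017(3900) + 0.4(19.8) = 61 − 24.96 + 66.3 + 7.92 = 110.26.
∂Q_x/∂p = −1.2, so E_p = (−1.2)·(20.8/110.26) ≈ -0.23.
|E_p| < 1: demand is inelastic.

-0.23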